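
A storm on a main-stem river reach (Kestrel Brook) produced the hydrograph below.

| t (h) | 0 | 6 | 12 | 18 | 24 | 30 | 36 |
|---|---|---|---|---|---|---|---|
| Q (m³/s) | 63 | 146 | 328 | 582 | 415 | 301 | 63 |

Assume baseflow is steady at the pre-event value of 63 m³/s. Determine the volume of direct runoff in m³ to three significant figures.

V ≈ 3.15 × 10^7 m³

Direct-runoff ordinates (Q − Q_b): 0.0, 83.0, 265.0, 519.0, 352.0, 238.0, 0.0 m³/s.
ΣQ_DR = 1457 m³/s.
With Δt = 6 h = 21600 s, V = ΣQ_DR · Δt = 1457 × 21600 = 3.15 × 10^7 m³.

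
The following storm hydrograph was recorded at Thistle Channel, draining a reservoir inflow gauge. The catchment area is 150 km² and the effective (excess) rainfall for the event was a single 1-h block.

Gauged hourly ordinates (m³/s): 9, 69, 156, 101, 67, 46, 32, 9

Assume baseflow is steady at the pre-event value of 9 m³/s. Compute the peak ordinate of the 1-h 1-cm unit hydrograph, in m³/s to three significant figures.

Direct runoff: 0.0, 60.0, 147.0, 92.0, 58.0, 37.0, 23.0, 0.0 m³/s; ΣQ_DR = 417.0 m³/s, peak = 147.0 m³/s.
Runoff depth d = ΣQ_DR·Δt / A = 417.0 × 3600 / (150 km²) = 10.01 mm.
The 1-cm UH is the DRH scaled by (10 mm)/d, so U_p = 147.0 × 10/10.01 = 147 m³/s.

U_p ≈ 147 m³/s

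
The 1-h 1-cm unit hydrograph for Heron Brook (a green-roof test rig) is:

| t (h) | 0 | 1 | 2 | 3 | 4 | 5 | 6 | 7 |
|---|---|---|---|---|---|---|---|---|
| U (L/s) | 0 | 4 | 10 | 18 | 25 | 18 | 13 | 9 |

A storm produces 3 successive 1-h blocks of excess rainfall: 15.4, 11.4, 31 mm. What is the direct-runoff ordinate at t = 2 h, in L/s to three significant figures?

By discrete convolution, Q_j = Σ (P_i / 10 mm) · U_{j−i}.
At t = 2 h (j=2): Q = (15.4/10)·10 + (11.4/10)·4 + (31/10)·0 = 20.0 L/s.

Q ≈ 20.0 L/s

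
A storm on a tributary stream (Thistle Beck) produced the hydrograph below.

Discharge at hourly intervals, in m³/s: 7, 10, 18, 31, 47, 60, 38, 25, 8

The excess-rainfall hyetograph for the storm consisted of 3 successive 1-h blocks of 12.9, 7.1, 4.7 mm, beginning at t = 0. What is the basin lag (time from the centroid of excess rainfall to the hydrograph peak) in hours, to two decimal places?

t_L ≈ 3.83 h

Centroid of excess rainfall: t_c = Σ P_i·t̄_i / ΣP_i = 1.1680 h (block centres at 0.5, 1.5, 2.5 h).
Hydrograph peak occurs at t = 5 h, so basin lag t_L = 5 − 1.1680 = 3.83 h.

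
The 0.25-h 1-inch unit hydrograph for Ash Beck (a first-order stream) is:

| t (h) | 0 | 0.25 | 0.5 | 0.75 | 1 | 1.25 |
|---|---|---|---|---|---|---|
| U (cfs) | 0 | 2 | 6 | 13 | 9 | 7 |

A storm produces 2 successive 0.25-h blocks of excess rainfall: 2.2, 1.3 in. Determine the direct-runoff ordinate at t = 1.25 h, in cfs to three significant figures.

By discrete convolution, Q_j = Σ (P_i / 1 in) · U_{j−i}.
At t = 1.25 h (j=5): Q = (2.2/1)·7 + (1.3/1)·9 = 27.1 cfs.

Q ≈ 27.1 cfs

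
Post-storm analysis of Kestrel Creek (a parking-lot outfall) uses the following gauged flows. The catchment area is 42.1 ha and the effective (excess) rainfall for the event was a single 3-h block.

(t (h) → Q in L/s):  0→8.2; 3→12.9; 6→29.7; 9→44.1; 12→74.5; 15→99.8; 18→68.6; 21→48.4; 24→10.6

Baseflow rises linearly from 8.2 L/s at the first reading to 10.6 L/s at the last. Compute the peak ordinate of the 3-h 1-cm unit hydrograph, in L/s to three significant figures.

U_p ≈ 112 L/s

Direct runoff: 0.00, 4.40, 20.90, 35.00, 65.10, 90.10, 58.60, 38.10, 0.00 L/s; ΣQ_DR = 312.2 L/s, peak = 90.10 L/s.
Runoff depth d = ΣQ_DR·Δt / A = 312.2 × 10800 / (42.1 ha) = 8.009 mm.
The 1-cm UH is the DRH scaled by (10 mm)/d, so U_p = 90.10 × 10/8.009 = 112 L/s.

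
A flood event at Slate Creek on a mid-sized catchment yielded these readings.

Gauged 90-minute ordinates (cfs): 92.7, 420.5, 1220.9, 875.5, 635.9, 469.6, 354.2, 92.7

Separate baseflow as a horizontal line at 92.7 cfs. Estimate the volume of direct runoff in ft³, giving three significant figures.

V ≈ 1.85 × 10^7 ft³

Direct-runoff ordinates (Q − Q_b): 0.0, 327.8, 1128.2, 782.8, 543.2, 376.9, 261.5, 0.0 cfs.
ΣQ_DR = 3420 cfs.
With Δt = 1.5 h = 5400 s, V = ΣQ_DR · Δt = 3420 × 5400 = 1.85 × 10^7 ft³.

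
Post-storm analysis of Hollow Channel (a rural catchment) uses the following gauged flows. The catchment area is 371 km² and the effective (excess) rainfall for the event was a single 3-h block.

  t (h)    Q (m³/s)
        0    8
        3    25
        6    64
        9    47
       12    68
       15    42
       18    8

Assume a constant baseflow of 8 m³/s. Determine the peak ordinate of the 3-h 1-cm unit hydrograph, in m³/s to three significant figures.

U_p ≈ 100 m³/s

Direct runoff: 0.0, 17.0, 56.0, 39.0, 60.0, 34.0, 0.0 m³/s; ΣQ_DR = 206.0 m³/s, peak = 60.0 m³/s.
Runoff depth d = ΣQ_DR·Δt / A = 206.0 × 10800 / (371 km²) = 5.997 mm.
The 1-cm UH is the DRH scaled by (10 mm)/d, so U_p = 60.0 × 10/5.997 = 100 m³/s.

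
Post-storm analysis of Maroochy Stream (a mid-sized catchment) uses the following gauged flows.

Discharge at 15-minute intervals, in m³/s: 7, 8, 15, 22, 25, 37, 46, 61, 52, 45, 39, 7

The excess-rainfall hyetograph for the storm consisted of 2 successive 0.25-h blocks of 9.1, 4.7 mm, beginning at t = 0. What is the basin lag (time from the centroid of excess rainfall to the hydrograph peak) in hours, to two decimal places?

t_L ≈ 1.54 h

Centroid of excess rainfall: t_c = Σ P_i·t̄_i / ΣP_i = 0.2101 h (block centres at 0.125, 0.375 h).
Hydrograph peak occurs at t = 1.75 h, so basin lag t_L = 1.75 − 0.2101 = 1.54 h.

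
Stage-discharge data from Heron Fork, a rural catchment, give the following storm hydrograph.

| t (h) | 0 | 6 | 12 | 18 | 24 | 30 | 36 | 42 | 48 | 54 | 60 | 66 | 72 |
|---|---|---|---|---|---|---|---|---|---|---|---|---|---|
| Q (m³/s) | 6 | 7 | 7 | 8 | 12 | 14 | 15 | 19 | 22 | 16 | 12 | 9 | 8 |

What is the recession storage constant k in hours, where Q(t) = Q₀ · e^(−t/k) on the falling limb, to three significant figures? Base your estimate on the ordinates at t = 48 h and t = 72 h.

On the falling limb, Q drops from 22 to 8 m³/s between t = 48 h and t = 72 h (Δt = 24 h).
k = −Δt / ln(Q₂/Q₁) = −24 / ln(8/22) = 23.7 h.

k ≈ 23.7 h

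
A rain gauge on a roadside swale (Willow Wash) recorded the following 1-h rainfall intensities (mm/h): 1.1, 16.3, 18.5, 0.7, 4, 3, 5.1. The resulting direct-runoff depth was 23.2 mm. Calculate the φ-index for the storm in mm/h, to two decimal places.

Only the 2 blocks with intensity above φ contribute runoff: 16.3, 18.5 mm/h.
Σ(I−φ)·Δt = d  ⇒  (16.3+18.5 − 2φ)·1 = 23.2
φ = (34.80 − 23.2/1) / 2 = 5.80 mm/h.

φ ≈ 5.80 mm/h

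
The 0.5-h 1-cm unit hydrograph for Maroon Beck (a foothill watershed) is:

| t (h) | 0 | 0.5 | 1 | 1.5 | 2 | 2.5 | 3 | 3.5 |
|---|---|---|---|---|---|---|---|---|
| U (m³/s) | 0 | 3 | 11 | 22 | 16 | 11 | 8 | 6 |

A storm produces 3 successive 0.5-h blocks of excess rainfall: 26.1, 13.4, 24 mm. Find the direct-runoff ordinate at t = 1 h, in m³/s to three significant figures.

Q ≈ 32.7 m³/s

By discrete convolution, Q_j = Σ (P_i / 10 mm) · U_{j−i}.
At t = 1 h (j=2): Q = (26.1/10)·11 + (13.4/10)·3 + (24/10)·0 = 32.7 m³/s.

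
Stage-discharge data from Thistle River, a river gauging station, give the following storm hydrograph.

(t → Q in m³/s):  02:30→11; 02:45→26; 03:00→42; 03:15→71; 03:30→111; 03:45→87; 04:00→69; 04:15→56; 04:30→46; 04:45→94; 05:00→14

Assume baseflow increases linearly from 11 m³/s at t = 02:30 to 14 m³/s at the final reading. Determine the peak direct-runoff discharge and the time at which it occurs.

Q_p = 98.80 m³/s at t = 03:30

Subtracting baseflow gives direct-runoff ordinates: 0.00, 14.70, 30.40, 59.10, 98.80, 74.50, 56.20, 42.90, 32.60, 80.30, 0.00 m³/s.
The maximum is 98.80 m³/s, occurring at the reading for t = 03:30.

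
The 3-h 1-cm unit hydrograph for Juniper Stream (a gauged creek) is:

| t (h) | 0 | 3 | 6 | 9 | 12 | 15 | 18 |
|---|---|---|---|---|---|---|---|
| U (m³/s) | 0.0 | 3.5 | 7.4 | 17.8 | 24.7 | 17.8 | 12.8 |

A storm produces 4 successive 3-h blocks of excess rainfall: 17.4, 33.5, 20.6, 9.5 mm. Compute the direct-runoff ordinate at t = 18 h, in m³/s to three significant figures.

By discrete convolution, Q_j = Σ (P_i / 10 mm) · U_{j−i}.
At t = 18 h (j=6): Q = (17.4/10)·12.8 + (33.5/10)·17.8 + (20.6/10)·24.7 + (9.5/10)·17.8 = 150 m³/s.

Q ≈ 150 m³/s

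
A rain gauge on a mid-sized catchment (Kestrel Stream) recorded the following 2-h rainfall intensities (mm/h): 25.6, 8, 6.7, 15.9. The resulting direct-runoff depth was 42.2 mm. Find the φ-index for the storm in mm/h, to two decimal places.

Only the 2 blocks with intensity above φ contribute runoff: 25.6, 15.9 mm/h.
Σ(I−φ)·Δt = d  ⇒  (25.6+15.9 − 2φ)·2 = 42.2
φ = (41.50 − 42.2/2) / 2 = 10.20 mm/h.

φ ≈ 10.20 mm/h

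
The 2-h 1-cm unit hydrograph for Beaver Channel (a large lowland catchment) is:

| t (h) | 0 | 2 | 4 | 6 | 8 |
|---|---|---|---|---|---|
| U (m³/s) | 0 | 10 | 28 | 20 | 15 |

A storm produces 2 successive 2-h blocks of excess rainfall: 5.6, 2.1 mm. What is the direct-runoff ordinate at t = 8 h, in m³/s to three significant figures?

Q ≈ 12.6 m³/s

By discrete convolution, Q_j = Σ (P_i / 10 mm) · U_{j−i}.
At t = 8 h (j=4): Q = (5.6/10)·15 + (2.1/10)·20 = 12.6 m³/s.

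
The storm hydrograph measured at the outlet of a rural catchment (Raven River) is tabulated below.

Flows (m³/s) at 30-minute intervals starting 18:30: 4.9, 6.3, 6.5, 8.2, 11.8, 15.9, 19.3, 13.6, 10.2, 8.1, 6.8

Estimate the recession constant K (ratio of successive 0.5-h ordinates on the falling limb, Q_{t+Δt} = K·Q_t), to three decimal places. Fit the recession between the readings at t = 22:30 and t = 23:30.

K ≈ 0.816

Using the recession-limb readings at t = 22:30 and t = 23:30: Q falls from 10.2 to 6.8 m³/s over 2 intervals.
K = (Q₂/Q₁)^(1/2) = (6.8/10.2)^(1/2) = 0.816.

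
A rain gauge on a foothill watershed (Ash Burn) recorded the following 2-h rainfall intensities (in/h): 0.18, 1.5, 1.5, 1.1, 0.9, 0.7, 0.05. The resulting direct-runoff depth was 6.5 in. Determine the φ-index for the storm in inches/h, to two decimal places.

Only the 5 blocks with intensity above φ contribute runoff: 1.5, 1.5, 1.1, 0.9, 0.7 in/h.
Σ(I−φ)·Δt = d  ⇒  (1.5+1.5+1.1+0.9+0.7 − 5φ)·2 = 6.5
φ = (5.700 − 6.5/2) / 5 = 0.49 in/h.

φ ≈ 0.49 in/h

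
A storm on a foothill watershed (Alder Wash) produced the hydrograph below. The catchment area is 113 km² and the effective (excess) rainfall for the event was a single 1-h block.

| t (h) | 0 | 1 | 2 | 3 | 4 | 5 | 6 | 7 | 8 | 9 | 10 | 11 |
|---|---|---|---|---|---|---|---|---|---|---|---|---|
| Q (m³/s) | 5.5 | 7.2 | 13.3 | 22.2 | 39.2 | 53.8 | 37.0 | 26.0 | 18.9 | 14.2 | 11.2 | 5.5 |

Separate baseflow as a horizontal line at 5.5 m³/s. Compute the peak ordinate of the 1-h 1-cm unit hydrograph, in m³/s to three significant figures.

Direct runoff: 0.0, 1.7, 7.8, 16.7, 33.7, 48.3, 31.5, 20.5, 13.4, 8.7, 5.7, 0.0 m³/s; ΣQ_DR = 188.0 m³/s, peak = 48.3 m³/s.
Runoff depth d = ΣQ_DR·Δt / A = 188.0 × 3600 / (113 km²) = 5.989 mm.
The 1-cm UH is the DRH scaled by (10 mm)/d, so U_p = 48.3 × 10/5.989 = 80.6 m³/s.

U_p ≈ 80.6 m³/s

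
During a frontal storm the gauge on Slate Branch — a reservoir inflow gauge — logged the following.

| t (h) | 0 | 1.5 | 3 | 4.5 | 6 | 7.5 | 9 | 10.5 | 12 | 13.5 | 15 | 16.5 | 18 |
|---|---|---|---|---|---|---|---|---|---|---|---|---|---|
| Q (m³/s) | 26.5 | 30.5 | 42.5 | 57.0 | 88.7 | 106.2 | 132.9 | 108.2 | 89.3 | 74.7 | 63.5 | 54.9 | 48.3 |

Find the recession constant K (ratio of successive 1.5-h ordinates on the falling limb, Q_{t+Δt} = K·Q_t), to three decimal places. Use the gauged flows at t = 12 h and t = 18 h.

Using the recession-limb readings at t = 12 h and t = 18 h: Q falls from 89.3 to 48.3 m³/s over 4 intervals.
K = (Q₂/Q₁)^(1/4) = (48.3/89.3)^(1/4) = 0.858.

K ≈ 0.858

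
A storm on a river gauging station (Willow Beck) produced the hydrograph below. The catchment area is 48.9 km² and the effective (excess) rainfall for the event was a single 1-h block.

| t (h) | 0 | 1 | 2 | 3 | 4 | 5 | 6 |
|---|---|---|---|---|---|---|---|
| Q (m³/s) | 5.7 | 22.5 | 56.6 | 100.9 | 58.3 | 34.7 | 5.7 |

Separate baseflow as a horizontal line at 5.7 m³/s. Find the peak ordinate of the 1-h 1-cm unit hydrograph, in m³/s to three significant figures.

U_p ≈ 52.9 m³/s

Direct runoff: 0.0, 16.8, 50.9, 95.2, 52.6, 29.0, 0.0 m³/s; ΣQ_DR = 244.5 m³/s, peak = 95.2 m³/s.
Runoff depth d = ΣQ_DR·Δt / A = 244.5 × 3600 / (48.9 km²) = 18.00 mm.
The 1-cm UH is the DRH scaled by (10 mm)/d, so U_p = 95.2 × 10/18.00 = 52.9 m³/s.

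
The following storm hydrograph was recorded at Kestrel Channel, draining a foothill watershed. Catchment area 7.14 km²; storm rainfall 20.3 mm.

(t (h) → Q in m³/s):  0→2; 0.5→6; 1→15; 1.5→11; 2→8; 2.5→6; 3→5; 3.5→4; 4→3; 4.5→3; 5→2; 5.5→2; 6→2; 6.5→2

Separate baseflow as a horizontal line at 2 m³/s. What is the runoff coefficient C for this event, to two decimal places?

ΣQ_DR = 43.00 m³/s; V = ΣQ_DR·Δt = 77400 m³.
Runoff depth d = V / A = 10.84 mm.
C = d / P = 10.84 / 20.3 = 0.53.

C ≈ 0.53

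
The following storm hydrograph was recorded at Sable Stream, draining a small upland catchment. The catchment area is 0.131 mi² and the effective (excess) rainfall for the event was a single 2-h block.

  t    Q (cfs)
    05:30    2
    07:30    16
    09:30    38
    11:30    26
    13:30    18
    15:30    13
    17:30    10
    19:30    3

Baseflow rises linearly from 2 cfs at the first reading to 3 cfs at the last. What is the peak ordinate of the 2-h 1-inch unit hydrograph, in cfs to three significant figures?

U_p ≈ 14.2 cfs

Direct runoff: 0.00, 13.86, 35.71, 23.57, 15.43, 10.29, 7.14, 0.00 cfs; ΣQ_DR = 106.0 cfs, peak = 35.71 cfs.
Runoff depth d = ΣQ_DR·Δt / A = 106.0 × 7200 / (0.131 mi²) = 2.508 in.
The 1-inch UH is the DRH scaled by (1 in)/d, so U_p = 35.71 × 1/2.508 = 14.2 cfs.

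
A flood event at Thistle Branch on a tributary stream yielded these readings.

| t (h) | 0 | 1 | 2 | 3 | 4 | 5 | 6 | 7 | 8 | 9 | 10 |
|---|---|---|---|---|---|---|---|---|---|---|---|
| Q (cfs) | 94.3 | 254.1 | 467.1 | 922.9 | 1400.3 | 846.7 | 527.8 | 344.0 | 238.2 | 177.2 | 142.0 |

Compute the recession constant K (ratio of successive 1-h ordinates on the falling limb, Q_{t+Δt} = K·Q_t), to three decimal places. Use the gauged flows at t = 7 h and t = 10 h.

K ≈ 0.745

Using the recession-limb readings at t = 7 h and t = 10 h: Q falls from 344.0 to 142.0 cfs over 3 intervals.
K = (Q₂/Q₁)^(1/3) = (142.0/344.0)^(1/3) = 0.745.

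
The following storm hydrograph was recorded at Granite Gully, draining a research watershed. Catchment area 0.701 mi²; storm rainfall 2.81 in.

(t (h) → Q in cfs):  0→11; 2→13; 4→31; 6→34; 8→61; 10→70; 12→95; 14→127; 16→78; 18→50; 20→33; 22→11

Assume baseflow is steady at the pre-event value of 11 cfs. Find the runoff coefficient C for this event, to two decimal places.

C ≈ 0.76

ΣQ_DR = 482.0 cfs; V = ΣQ_DR·Δt = 3.470 × 10^6 ft³.
Runoff depth d = V / A = 2.131 in.
C = d / P = 2.131 / 2.81 = 0.76.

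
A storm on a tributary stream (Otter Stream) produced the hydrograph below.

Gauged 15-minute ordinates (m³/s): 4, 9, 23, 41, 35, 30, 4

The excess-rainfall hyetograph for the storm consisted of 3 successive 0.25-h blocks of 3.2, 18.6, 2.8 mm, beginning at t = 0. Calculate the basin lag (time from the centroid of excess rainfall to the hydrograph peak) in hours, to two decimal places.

Centroid of excess rainfall: t_c = Σ P_i·t̄_i / ΣP_i = 0.3709 h (block centres at 0.125, 0.375, 0.625 h).
Hydrograph peak occurs at t = 0.75 h, so basin lag t_L = 0.75 − 0.3709 = 0.38 h.

t_L ≈ 0.38 h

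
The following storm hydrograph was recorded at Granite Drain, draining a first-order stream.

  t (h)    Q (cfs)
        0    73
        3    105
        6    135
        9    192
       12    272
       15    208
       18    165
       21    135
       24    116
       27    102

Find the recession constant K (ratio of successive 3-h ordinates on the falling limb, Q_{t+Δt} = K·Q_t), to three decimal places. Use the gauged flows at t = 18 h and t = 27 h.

K ≈ 0.852

Using the recession-limb readings at t = 18 h and t = 27 h: Q falls from 165 to 102 cfs over 3 intervals.
K = (Q₂/Q₁)^(1/3) = (102/165)^(1/3) = 0.852.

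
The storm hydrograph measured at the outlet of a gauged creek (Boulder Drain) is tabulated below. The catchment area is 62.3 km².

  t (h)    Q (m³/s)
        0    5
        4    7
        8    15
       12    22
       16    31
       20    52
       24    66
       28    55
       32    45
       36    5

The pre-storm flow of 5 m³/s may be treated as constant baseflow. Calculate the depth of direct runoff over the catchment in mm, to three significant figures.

Direct runoff: 0.0, 2.0, 10.0, 17.0, 26.0, 47.0, 61.0, 50.0, 40.0, 0.0 m³/s; ΣQ_DR = 253.0 m³/s.
V = ΣQ_DR · Δt = 253.0 × 14400 s = 3.643 × 10^6 m³.
Over A = 62.3 km², depth = V / A = 58.5 mm.

d ≈ 58.5 mm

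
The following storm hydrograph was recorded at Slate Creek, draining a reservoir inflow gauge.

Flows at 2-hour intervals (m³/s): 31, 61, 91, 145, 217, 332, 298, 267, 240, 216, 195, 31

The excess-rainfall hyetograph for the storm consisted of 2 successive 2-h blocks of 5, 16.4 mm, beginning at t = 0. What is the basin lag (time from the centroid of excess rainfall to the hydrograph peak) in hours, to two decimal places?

Centroid of excess rainfall: t_c = Σ P_i·t̄_i / ΣP_i = 2.5327 h (block centres at 1, 3 h).
Hydrograph peak occurs at t = 10 h, so basin lag t_L = 10 − 2.5327 = 7.47 h.

t_L ≈ 7.47 h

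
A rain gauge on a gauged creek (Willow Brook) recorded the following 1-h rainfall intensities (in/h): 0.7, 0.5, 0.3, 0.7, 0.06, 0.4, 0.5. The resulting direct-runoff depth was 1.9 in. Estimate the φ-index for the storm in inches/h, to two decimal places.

Only the 6 blocks with intensity above φ contribute runoff: 0.7, 0.5, 0.3, 0.7, 0.4, 0.5 in/h.
Σ(I−φ)·Δt = d  ⇒  (0.7+0.5+0.3+0.7+0.4+0.5 − 6φ)·1 = 1.9
φ = (3.100 − 1.9/1) / 6 = 0.20 in/h.

φ ≈ 0.20 in/h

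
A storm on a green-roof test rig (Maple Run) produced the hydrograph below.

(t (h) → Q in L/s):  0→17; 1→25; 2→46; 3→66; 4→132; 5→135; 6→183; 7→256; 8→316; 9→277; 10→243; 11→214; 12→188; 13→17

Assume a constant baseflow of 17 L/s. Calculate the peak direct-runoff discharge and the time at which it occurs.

Subtracting baseflow gives direct-runoff ordinates: 0.0, 8.0, 29.0, 49.0, 115.0, 118.0, 166.0, 239.0, 299.0, 260.0, 226.0, 197.0, 171.0, 0.0 L/s.
The maximum is 299.0 L/s, occurring at the reading for t = 8 h.

Q_p = 299.0 L/s at t = 8 h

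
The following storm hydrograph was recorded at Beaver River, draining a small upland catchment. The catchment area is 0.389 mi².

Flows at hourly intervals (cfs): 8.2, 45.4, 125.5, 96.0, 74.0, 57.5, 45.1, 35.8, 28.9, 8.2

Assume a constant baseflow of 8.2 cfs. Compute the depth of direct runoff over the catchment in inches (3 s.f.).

Direct runoff: 0.0, 37.2, 117.3, 87.8, 65.8, 49.3, 36.9, 27.6, 20.7, 0.0 cfs; ΣQ_DR = 442.6 cfs.
V = ΣQ_DR · Δt = 442.6 × 3600 s = 1.593 × 10^6 ft³.
Over A = 0.389 mi², depth = V / A = 1.76 in.

d ≈ 1.76 in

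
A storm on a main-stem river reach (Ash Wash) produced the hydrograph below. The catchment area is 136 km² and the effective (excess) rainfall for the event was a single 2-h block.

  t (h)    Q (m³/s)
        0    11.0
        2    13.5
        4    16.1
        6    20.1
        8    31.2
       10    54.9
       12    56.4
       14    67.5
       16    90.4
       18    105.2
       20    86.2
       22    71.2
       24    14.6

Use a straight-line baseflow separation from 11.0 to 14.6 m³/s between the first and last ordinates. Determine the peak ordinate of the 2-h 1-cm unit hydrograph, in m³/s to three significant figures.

U_p ≈ 36.6 m³/s

Direct runoff: 0.00, 2.20, 4.50, 8.20, 19.00, 42.40, 43.60, 54.40, 77.00, 91.50, 72.20, 56.90, 0.00 m³/s; ΣQ_DR = 471.9 m³/s, peak = 91.50 m³/s.
Runoff depth d = ΣQ_DR·Δt / A = 471.9 × 7200 / (136 km²) = 24.98 mm.
The 1-cm UH is the DRH scaled by (10 mm)/d, so U_p = 91.50 × 10/24.98 = 36.6 m³/s.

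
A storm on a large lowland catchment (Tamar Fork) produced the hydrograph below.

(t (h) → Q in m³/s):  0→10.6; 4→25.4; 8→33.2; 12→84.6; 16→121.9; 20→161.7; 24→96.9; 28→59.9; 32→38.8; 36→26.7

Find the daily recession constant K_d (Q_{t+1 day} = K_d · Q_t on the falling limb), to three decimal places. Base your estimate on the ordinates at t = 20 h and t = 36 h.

Between t = 20 h and t = 36 h the flow falls from 161.7 to 26.7 m³/s over 4×4 h = 16 h.
Per-interval ratio K = (26.7/161.7)^(1/4) = 0.6375; K_d = K^(24/4) = 0.067.

K_d ≈ 0.067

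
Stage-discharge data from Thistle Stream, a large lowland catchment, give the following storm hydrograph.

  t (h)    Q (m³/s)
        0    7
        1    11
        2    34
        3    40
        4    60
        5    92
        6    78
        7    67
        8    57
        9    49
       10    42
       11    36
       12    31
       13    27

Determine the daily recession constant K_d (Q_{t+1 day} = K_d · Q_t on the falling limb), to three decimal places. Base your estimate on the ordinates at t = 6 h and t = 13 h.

K_d ≈ 0.026

Between t = 6 h and t = 13 h the flow falls from 78 to 27 m³/s over 7×1 h = 7 h.
Per-interval ratio K = (27/78)^(1/7) = 0.8594; K_d = K^(24/1) = 0.026.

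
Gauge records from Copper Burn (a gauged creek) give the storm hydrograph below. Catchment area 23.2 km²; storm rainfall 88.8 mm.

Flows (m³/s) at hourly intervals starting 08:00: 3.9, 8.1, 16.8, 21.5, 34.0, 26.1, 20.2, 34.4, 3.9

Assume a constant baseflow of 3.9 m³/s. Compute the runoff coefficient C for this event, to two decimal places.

C ≈ 0.23

ΣQ_DR = 133.8 m³/s; V = ΣQ_DR·Δt = 4.817 × 10^5 m³.
Runoff depth d = V / A = 20.76 mm.
C = d / P = 20.76 / 88.8 = 0.23.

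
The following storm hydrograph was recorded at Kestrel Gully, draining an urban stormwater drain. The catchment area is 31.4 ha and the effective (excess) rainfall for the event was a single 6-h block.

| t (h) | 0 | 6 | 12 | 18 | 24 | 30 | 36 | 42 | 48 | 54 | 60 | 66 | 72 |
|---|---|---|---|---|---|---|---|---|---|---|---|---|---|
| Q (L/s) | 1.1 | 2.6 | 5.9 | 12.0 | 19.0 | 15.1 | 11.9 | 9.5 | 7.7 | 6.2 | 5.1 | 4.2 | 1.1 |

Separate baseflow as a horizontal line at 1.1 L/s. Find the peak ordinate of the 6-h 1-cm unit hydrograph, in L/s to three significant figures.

U_p ≈ 29.9 L/s

Direct runoff: 0.0, 1.5, 4.8, 10.9, 17.9, 14.0, 10.8, 8.4, 6.6, 5.1, 4.0, 3.1, 0.0 L/s; ΣQ_DR = 87.10 L/s, peak = 17.9 L/s.
Runoff depth d = ΣQ_DR·Δt / A = 87.10 × 21600 / (31.4 ha) = 5.992 mm.
The 1-cm UH is the DRH scaled by (10 mm)/d, so U_p = 17.9 × 10/5.992 = 29.9 L/s.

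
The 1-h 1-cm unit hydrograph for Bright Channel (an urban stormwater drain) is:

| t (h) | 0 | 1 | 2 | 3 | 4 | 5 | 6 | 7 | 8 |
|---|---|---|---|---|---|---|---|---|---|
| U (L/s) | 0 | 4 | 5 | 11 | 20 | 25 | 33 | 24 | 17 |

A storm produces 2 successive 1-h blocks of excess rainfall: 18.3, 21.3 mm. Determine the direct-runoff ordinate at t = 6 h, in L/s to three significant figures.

By discrete convolution, Q_j = Σ (P_i / 10 mm) · U_{j−i}.
At t = 6 h (j=6): Q = (18.3/10)·33 + (21.3/10)·25 = 114 L/s.

Q ≈ 114 L/s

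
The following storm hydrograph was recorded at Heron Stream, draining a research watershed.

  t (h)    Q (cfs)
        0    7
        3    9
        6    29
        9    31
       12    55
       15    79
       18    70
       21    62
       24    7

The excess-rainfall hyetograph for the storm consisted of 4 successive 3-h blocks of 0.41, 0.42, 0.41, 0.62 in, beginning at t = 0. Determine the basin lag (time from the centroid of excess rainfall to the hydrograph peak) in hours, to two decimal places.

t_L ≈ 8.50 h

Centroid of excess rainfall: t_c = Σ P_i·t̄_i / ΣP_i = 6.5000 h (block centres at 1.5, 4.5, 7.5, 10.5 h).
Hydrograph peak occurs at t = 15 h, so basin lag t_L = 15 − 6.5000 = 8.50 h.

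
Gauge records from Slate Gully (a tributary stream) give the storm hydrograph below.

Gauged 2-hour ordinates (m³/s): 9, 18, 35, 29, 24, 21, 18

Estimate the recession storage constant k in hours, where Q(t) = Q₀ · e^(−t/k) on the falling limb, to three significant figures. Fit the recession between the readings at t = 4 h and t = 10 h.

k ≈ 11.7 h

On the falling limb, Q drops from 35 to 21 m³/s between t = 4 h and t = 10 h (Δt = 6 h).
k = −Δt / ln(Q₂/Q₁) = −6 / ln(21/35) = 11.7 h.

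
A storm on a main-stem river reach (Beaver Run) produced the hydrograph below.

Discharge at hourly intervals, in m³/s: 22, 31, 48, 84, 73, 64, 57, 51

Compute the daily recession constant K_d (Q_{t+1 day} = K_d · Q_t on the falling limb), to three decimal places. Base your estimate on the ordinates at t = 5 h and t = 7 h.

K_d ≈ 0.066

Between t = 5 h and t = 7 h the flow falls from 64 to 51 m³/s over 2×1 h = 2 h.
Per-interval ratio K = (51/64)^(1/2) = 0.8927; K_d = K^(24/1) = 0.066.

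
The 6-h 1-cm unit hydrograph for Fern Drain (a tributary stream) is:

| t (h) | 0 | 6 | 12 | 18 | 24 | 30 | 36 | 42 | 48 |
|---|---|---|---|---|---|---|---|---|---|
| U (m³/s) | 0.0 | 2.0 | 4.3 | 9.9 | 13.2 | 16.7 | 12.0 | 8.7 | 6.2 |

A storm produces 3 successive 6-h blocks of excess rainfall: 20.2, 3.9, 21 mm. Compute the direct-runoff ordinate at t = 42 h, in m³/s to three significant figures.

By discrete convolution, Q_j = Σ (P_i / 10 mm) · U_{j−i}.
At t = 42 h (j=7): Q = (20.2/10)·8.7 + (3.9/10)·12.0 + (21/10)·16.7 = 57.3 m³/s.

Q ≈ 57.3 m³/s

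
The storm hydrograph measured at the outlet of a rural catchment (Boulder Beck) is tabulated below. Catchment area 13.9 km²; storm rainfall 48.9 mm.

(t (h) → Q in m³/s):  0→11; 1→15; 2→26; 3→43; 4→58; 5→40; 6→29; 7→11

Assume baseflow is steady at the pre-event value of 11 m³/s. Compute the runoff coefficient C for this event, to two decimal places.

C ≈ 0.77

ΣQ_DR = 145.0 m³/s; V = ΣQ_DR·Δt = 5.220 × 10^5 m³.
Runoff depth d = V / A = 37.55 mm.
C = d / P = 37.55 / 48.9 = 0.77.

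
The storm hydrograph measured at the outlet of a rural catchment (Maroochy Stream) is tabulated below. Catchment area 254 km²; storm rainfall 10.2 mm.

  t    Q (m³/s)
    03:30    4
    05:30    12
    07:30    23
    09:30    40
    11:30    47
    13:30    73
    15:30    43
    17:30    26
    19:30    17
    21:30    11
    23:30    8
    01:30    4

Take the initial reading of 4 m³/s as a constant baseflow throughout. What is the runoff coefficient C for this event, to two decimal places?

ΣQ_DR = 260.0 m³/s; V = ΣQ_DR·Δt = 1.872 × 10^6 m³.
Runoff depth d = V / A = 7.370 mm.
C = d / P = 7.370 / 10.2 = 0.72.

C ≈ 0.72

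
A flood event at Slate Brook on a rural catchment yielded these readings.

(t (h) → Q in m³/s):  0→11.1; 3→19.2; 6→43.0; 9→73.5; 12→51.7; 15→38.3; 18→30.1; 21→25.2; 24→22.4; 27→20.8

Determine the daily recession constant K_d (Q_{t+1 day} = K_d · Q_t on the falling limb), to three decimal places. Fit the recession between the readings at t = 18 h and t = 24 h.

Between t = 18 h and t = 24 h the flow falls from 30.1 to 22.4 m³/s over 2×3 h = 6 h.
Per-interval ratio K = (22.4/30.1)^(1/2) = 0.8627; K_d = K^(24/3) = 0.307.

K_d ≈ 0.307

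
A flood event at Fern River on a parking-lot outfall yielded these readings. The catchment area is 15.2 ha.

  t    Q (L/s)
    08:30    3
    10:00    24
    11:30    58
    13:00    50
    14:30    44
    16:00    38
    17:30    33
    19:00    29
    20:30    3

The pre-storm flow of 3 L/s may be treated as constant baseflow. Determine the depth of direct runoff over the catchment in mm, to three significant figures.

d ≈ 9.06 mm

Direct runoff: 0.0, 21.0, 55.0, 47.0, 41.0, 35.0, 30.0, 26.0, 0.0 L/s; ΣQ_DR = 255.0 L/s.
V = ΣQ_DR · Δt = 255.0 × 5400 s = 1.377 × 10^6 L.
Over A = 15.2 ha, depth = V / A = 9.06 mm.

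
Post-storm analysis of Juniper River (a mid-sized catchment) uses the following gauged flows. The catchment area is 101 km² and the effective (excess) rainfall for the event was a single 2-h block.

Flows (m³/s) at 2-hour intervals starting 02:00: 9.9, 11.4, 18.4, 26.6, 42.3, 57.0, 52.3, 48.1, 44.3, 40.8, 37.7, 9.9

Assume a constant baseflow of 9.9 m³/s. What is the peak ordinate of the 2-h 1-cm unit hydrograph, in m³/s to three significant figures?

Direct runoff: 0.0, 1.5, 8.5, 16.7, 32.4, 47.1, 42.4, 38.2, 34.4, 30.9, 27.8, 0.0 m³/s; ΣQ_DR = 279.9 m³/s, peak = 47.1 m³/s.
Runoff depth d = ΣQ_DR·Δt / A = 279.9 × 7200 / (101 km²) = 19.95 mm.
The 1-cm UH is the DRH scaled by (10 mm)/d, so U_p = 47.1 × 10/19.95 = 23.6 m³/s.

U_p ≈ 23.6 m³/s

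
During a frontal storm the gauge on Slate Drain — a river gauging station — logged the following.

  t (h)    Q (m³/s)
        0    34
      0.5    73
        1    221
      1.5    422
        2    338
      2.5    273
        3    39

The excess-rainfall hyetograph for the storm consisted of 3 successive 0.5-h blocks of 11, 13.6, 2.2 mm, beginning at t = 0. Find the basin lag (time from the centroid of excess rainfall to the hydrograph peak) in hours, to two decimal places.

Centroid of excess rainfall: t_c = Σ P_i·t̄_i / ΣP_i = 0.5858 h (block centres at 0.25, 0.75, 1.25 h).
Hydrograph peak occurs at t = 1.5 h, so basin lag t_L = 1.5 − 0.5858 = 0.91 h.

t_L ≈ 0.91 h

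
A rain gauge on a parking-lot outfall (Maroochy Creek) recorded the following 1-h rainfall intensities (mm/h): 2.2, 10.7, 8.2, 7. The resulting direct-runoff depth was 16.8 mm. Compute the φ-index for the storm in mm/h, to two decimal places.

φ ≈ 3.03 mm/h

Only the 3 blocks with intensity above φ contribute runoff: 10.7, 8.2, 7 mm/h.
Σ(I−φ)·Δt = d  ⇒  (10.7+8.2+7 − 3φ)·1 = 16.8
φ = (25.90 − 16.8/1) / 3 = 3.03 mm/h.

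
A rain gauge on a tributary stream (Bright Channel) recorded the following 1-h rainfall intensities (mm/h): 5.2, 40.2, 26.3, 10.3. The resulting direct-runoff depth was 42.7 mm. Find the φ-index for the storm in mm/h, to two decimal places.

φ ≈ 11.90 mm/h

Only the 2 blocks with intensity above φ contribute runoff: 40.2, 26.3 mm/h.
Σ(I−φ)·Δt = d  ⇒  (40.2+26.3 − 2φ)·1 = 42.7
φ = (66.50 − 42.7/1) / 2 = 11.90 mm/h.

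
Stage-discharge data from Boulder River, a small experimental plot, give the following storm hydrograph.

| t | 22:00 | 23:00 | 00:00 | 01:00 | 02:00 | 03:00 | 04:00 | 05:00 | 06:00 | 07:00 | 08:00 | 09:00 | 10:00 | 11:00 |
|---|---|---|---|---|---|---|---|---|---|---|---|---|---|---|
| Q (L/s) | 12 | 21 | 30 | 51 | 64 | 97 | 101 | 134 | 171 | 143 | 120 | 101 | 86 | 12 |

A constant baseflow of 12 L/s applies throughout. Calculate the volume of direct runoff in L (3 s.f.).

Direct-runoff ordinates (Q − Q_b): 0.0, 9.0, 18.0, 39.0, 52.0, 85.0, 89.0, 122.0, 159.0, 131.0, 108.0, 89.0, 74.0, 0.0 L/s.
ΣQ_DR = 975.0 L/s.
With Δt = 1 h = 3600 s, V = ΣQ_DR · Δt = 975.0 × 3600 = 3.51 × 10^6 L.

V ≈ 3.51 × 10^6 L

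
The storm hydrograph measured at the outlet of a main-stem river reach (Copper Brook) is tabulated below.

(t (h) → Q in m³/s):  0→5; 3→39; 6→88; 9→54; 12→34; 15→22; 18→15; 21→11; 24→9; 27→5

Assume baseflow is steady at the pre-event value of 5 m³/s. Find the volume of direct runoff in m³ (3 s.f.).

Direct-runoff ordinates (Q − Q_b): 0.0, 34.0, 83.0, 49.0, 29.0, 17.0, 10.0, 6.0, 4.0, 0.0 m³/s.
ΣQ_DR = 232.0 m³/s.
With Δt = 3 h = 10800 s, V = ΣQ_DR · Δt = 232.0 × 10800 = 2.51 × 10^6 m³.

V ≈ 2.51 × 10^6 m³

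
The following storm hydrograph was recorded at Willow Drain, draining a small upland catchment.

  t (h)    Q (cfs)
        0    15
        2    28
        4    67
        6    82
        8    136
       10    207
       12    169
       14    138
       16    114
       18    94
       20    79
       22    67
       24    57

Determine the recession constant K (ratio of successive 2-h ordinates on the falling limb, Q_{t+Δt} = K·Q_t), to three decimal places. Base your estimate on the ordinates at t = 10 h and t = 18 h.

Using the recession-limb readings at t = 10 h and t = 18 h: Q falls from 207 to 94 cfs over 4 intervals.
K = (Q₂/Q₁)^(1/4) = (94/207)^(1/4) = 0.821.

K ≈ 0.821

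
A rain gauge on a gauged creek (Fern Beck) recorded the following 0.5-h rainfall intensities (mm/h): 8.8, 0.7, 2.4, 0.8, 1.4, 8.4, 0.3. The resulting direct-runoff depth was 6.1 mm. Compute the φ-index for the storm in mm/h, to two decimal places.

Only the 2 blocks with intensity above φ contribute runoff: 8.8, 8.4 mm/h.
Σ(I−φ)·Δt = d  ⇒  (8.8+8.4 − 2φ)·0.5 = 6.1
φ = (17.20 − 6.1/0.5) / 2 = 2.50 mm/h.

φ ≈ 2.50 mm/h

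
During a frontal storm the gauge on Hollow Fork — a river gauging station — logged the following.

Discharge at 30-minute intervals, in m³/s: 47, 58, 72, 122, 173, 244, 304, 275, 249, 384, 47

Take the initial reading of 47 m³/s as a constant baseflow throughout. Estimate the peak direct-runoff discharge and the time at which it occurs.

Subtracting baseflow gives direct-runoff ordinates: 0.0, 11.0, 25.0, 75.0, 126.0, 197.0, 257.0, 228.0, 202.0, 337.0, 0.0 m³/s.
The maximum is 337.0 m³/s, occurring at the reading for t = 4.5 h.

Q_p = 337.0 m³/s at t = 4.5 h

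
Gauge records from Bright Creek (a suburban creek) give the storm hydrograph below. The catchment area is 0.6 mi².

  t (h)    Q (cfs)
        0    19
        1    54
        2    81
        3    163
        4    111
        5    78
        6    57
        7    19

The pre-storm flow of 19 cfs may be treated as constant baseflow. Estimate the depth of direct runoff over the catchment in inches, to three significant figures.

d ≈ 1.11 in

Direct runoff: 0.0, 35.0, 62.0, 144.0, 92.0, 59.0, 38.0, 0.0 cfs; ΣQ_DR = 430.0 cfs.
V = ΣQ_DR · Δt = 430.0 × 3600 s = 1.548 × 10^6 ft³.
Over A = 0.6 mi², depth = V / A = 1.11 in.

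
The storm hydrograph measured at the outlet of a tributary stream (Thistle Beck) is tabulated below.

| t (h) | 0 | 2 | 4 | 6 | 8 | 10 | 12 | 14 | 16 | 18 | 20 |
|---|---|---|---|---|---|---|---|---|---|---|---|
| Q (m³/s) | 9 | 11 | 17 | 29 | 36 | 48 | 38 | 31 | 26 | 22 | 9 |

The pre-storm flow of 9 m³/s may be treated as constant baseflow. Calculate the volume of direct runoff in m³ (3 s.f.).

Direct-runoff ordinates (Q − Q_b): 0.0, 2.0, 8.0, 20.0, 27.0, 39.0, 29.0, 22.0, 17.0, 13.0, 0.0 m³/s.
ΣQ_DR = 177.0 m³/s.
With Δt = 2 h = 7200 s, V = ΣQ_DR · Δt = 177.0 × 7200 = 1.27 × 10^6 m³.

V ≈ 1.27 × 10^6 m³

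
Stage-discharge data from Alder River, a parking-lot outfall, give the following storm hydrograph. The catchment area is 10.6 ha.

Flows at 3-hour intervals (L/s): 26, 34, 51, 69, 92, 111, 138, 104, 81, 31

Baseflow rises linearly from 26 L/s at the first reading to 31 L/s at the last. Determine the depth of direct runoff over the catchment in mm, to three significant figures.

Direct runoff: 0.00, 7.44, 23.89, 41.33, 63.78, 82.22, 108.67, 74.11, 50.56, 0.00 L/s; ΣQ_DR = 452.0 L/s.
V = ΣQ_DR · Δt = 452.0 × 10800 s = 4.882 × 10^6 L.
Over A = 10.6 ha, depth = V / A = 46.1 mm.

d ≈ 46.1 mm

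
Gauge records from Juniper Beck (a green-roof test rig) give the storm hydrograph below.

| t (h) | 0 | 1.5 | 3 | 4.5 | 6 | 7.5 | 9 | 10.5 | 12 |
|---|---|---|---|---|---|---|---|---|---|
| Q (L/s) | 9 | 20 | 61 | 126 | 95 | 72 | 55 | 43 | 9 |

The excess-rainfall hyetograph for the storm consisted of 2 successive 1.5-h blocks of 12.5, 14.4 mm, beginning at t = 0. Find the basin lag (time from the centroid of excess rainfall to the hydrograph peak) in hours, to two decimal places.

Centroid of excess rainfall: t_c = Σ P_i·t̄_i / ΣP_i = 1.5530 h (block centres at 0.75, 2.25 h).
Hydrograph peak occurs at t = 4.5 h, so basin lag t_L = 4.5 − 1.5530 = 2.95 h.

t_L ≈ 2.95 h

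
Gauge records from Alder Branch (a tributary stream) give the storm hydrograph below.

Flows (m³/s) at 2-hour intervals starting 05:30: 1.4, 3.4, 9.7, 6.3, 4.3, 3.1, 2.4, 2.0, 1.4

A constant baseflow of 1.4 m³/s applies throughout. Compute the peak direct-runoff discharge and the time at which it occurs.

Subtracting baseflow gives direct-runoff ordinates: 0.0, 2.0, 8.3, 4.9, 2.9, 1.7, 1.0, 0.6, 0.0 m³/s.
The maximum is 8.3 m³/s, occurring at the reading for t = 09:30.

Q_p = 8.3 m³/s at t = 09:30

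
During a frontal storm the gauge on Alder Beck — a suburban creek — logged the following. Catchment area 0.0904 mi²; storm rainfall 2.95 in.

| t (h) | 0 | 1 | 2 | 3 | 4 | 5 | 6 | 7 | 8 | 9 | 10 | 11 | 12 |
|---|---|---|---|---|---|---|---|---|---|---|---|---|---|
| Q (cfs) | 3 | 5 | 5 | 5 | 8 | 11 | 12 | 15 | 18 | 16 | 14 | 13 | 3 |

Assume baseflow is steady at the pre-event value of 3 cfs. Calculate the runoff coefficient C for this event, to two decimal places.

C ≈ 0.52

ΣQ_DR = 89.00 cfs; V = ΣQ_DR·Δt = 3.204 × 10^5 ft³.
Runoff depth d = V / A = 1.526 in.
C = d / P = 1.526 / 2.95 = 0.52.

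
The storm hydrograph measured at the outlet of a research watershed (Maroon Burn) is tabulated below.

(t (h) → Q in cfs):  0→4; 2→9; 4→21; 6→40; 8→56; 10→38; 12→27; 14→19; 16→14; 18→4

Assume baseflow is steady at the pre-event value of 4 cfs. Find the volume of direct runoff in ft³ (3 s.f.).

Direct-runoff ordinates (Q − Q_b): 0.0, 5.0, 17.0, 36.0, 52.0, 34.0, 23.0, 15.0, 10.0, 0.0 cfs.
ΣQ_DR = 192.0 cfs.
With Δt = 2 h = 7200 s, V = ΣQ_DR · Δt = 192.0 × 7200 = 1.38 × 10^6 ft³.

V ≈ 1.38 × 10^6 ft³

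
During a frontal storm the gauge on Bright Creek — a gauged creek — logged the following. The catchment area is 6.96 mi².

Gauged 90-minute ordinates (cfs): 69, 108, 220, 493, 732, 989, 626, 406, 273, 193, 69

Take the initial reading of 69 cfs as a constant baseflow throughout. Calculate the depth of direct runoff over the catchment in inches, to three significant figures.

Direct runoff: 0.0, 39.0, 151.0, 424.0, 663.0, 920.0, 557.0, 337.0, 204.0, 124.0, 0.0 cfs; ΣQ_DR = 3419 cfs.
V = ΣQ_DR · Δt = 3419 × 5400 s = 1.846 × 10^7 ft³.
Over A = 6.96 mi², depth = V / A = 1.14 in.

d ≈ 1.14 in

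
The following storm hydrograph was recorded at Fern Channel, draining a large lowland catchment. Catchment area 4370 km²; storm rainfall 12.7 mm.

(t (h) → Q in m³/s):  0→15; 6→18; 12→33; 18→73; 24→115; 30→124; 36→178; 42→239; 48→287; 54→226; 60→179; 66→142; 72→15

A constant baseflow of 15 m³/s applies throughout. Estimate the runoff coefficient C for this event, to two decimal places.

ΣQ_DR = 1449 m³/s; V = ΣQ_DR·Δt = 3.130 × 10^7 m³.
Runoff depth d = V / A = 7.162 mm.
C = d / P = 7.162 / 12.7 = 0.56.

C ≈ 0.56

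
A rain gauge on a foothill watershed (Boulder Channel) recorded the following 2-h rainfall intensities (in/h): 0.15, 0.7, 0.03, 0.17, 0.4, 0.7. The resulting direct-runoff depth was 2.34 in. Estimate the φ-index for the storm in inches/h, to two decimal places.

φ ≈ 0.21 in/h

Only the 3 blocks with intensity above φ contribute runoff: 0.7, 0.4, 0.7 in/h.
Σ(I−φ)·Δt = d  ⇒  (0.7+0.4+0.7 − 3φ)·2 = 2.34
φ = (1.800 − 2.34/2) / 3 = 0.21 in/h.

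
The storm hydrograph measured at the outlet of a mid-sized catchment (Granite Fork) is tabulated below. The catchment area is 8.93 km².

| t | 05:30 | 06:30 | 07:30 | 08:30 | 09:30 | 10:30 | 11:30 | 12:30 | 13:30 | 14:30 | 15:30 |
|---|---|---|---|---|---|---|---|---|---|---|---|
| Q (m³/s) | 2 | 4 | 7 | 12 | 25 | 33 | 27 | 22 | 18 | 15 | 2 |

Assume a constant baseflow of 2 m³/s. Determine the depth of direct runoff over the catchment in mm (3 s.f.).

Direct runoff: 0.0, 2.0, 5.0, 10.0, 23.0, 31.0, 25.0, 20.0, 16.0, 13.0, 0.0 m³/s; ΣQ_DR = 145.0 m³/s.
V = ΣQ_DR · Δt = 145.0 × 3600 s = 5.220 × 10^5 m³.
Over A = 8.93 km², depth = V / A = 58.5 mm.

d ≈ 58.5 mm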